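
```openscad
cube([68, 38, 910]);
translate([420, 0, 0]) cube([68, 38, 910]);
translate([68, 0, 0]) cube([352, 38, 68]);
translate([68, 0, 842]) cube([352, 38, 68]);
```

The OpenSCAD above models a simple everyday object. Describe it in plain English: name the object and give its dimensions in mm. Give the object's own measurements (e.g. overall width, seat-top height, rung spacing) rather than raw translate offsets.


A rectangular picture frame lying in the x–z plane (depth along y). The opening is 352 mm wide (x) by 774 mm tall (z), surrounded by a border 68 mm wide on all four sides. The frame is 38 mm deep and is made of two full-height vertical stiles with two horizontal rails fitted between them.


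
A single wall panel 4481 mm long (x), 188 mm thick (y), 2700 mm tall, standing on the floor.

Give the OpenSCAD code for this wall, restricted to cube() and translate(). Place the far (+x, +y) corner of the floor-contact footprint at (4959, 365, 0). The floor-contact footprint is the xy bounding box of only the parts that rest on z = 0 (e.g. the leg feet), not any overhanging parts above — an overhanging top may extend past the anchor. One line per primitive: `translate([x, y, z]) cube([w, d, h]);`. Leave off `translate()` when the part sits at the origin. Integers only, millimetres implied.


translate([478, 177, 0]) cube([4481, 188, 2700]);


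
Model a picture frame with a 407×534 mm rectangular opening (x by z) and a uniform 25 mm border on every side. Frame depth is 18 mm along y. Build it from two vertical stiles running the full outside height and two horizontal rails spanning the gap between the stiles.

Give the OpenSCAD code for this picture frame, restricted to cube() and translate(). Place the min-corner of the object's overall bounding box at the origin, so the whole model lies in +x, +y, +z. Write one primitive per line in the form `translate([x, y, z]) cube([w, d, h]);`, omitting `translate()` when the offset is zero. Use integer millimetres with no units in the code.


cube([25, 18, 584]);
translate([432, 0, 0]) cube([25, 18, 584]);
translate([25, 0, 0]) cube([407, 18, 25]);
translate([25, 0, 559]) cube([407, 18, 25]);


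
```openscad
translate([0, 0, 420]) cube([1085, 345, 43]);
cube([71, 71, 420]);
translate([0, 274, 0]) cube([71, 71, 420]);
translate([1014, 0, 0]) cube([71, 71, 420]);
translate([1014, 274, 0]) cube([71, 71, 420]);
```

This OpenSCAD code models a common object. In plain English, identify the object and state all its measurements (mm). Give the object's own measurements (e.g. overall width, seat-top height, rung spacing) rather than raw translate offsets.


A long wooden bench with a 1085 mm (x) × 345 mm (y) seat, 43 mm thick, its top surface 463 mm above the floor. Four 71 mm square legs at the seat corners, flush with the edges, run from z = 0 to the seat underside.


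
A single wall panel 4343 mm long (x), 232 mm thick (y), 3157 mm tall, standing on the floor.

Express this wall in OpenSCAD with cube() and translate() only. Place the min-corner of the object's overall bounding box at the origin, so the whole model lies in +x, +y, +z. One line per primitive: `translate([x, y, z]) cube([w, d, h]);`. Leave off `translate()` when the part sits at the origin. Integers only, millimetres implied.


cube([4343, 232, 3157]);


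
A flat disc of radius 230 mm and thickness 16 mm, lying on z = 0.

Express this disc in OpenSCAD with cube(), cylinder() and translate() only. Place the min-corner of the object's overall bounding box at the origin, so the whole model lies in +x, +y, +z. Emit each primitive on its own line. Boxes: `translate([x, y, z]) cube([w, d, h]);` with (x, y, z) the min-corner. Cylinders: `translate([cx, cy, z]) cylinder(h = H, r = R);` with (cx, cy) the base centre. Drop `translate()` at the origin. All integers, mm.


translate([230, 230, 0]) cylinder(h = 16, r = 230);


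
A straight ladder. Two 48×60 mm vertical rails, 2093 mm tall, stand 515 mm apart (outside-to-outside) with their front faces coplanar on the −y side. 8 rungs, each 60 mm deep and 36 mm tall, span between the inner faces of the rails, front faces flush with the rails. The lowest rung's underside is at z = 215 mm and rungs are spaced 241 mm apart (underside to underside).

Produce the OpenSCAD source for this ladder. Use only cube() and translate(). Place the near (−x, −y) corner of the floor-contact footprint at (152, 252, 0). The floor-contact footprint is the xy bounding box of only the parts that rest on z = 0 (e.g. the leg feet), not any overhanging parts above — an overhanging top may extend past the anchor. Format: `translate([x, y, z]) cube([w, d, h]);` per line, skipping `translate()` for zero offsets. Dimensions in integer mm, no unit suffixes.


translate([152, 252, 0]) cube([48, 60, 2093]);
translate([619, 252, 0]) cube([48, 60, 2093]);
translate([200, 252, 215]) cube([419, 60, 36]);
translate([200, 252, 456]) cube([419, 60, 36]);
translate([200, 252, 697]) cube([419, 60, 36]);
translate([200, 252, 938]) cube([419, 60, 36]);
translate([200, 252, 1179]) cube([419, 60, 36]);
translate([200, 252, 1420]) cube([419, 60, 36]);
translate([200, 252, 1661]) cube([419, 60, 36]);
translate([200, 252, 1902]) cube([419, 60, 36]);


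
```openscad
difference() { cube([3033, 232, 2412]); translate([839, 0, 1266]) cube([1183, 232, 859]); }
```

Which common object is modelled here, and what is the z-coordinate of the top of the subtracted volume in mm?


A wall with a window opening. The window head height is 2125 mm.

A wall with a rectangular opening subtracted — a window. Sill at z = 1266, opening 859 mm tall, so the head is at 1266 + 859 = 2125 mm.


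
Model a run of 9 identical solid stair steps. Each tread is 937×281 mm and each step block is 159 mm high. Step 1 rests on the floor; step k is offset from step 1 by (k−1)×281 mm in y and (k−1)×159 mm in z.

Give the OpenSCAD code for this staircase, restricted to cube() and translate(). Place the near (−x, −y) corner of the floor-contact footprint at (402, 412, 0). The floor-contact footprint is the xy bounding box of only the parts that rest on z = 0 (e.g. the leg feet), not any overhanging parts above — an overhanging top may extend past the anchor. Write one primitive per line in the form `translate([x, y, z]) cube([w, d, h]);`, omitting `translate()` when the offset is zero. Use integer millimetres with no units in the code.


translate([402, 412, 0]) cube([937, 281, 159]);
translate([402, 693, 159]) cube([937, 281, 159]);
translate([402, 974, 318]) cube([937, 281, 159]);
translate([402, 1255, 477]) cube([937, 281, 159]);
translate([402, 1536, 636]) cube([937, 281, 159]);
translate([402, 1817, 795]) cube([937, 281, 159]);
translate([402, 2098, 954]) cube([937, 281, 159]);
translate([402, 2379, 1113]) cube([937, 281, 159]);
translate([402, 2660, 1272]) cube([937, 281, 159]);


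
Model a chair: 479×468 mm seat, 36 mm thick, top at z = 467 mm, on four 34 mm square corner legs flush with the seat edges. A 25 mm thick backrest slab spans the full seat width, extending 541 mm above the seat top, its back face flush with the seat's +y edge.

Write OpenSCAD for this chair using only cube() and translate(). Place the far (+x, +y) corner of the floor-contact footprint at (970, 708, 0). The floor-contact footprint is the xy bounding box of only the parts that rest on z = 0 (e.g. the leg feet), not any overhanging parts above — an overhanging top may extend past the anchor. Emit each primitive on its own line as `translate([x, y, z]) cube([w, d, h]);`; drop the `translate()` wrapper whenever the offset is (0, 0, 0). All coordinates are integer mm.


translate([491, 240, 431]) cube([479, 468, 36]);
translate([491, 240, 0]) cube([34, 34, 431]);
translate([936, 240, 0]) cube([34, 34, 431]);
translate([491, 674, 0]) cube([34, 34, 431]);
translate([936, 674, 0]) cube([34, 34, 431]);
translate([491, 683, 467]) cube([479, 25, 541]);


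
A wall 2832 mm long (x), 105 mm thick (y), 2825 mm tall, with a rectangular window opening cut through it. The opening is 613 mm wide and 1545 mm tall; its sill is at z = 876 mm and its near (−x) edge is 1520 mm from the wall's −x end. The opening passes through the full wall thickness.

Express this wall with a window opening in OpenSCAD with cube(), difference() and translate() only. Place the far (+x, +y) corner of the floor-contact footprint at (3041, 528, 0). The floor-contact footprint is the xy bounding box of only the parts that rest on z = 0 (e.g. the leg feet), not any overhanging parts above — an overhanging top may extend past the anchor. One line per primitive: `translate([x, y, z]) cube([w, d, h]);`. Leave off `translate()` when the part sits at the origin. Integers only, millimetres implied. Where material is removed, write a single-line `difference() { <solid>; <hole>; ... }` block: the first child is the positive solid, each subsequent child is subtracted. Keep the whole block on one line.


difference() { translate([209, 423, 0]) cube([2832, 105, 2825]); translate([1729, 423, 876]) cube([613, 105, 1545]); }


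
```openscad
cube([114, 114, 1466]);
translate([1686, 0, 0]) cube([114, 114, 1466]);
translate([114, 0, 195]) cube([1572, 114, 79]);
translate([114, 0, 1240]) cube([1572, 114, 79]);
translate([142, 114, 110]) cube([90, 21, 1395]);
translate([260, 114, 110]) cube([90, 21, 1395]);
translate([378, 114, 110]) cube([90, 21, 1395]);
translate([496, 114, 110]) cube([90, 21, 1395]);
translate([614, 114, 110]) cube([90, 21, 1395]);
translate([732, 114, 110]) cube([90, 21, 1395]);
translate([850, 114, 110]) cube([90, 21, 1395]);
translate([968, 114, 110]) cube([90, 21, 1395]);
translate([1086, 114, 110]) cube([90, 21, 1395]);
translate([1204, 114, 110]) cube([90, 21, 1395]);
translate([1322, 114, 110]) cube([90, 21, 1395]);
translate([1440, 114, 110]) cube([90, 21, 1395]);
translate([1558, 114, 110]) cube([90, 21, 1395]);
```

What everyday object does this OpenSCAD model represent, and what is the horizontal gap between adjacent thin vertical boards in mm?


A fence section. The picket gap is 28 mm.

Two posts, two rails, 13 pickets — a fence section. Span 1572 mm holds 13 pickets of 90 mm with 14 equal gaps: ⌊(1572 − 13·90) / 14⌋ = 28 mm.


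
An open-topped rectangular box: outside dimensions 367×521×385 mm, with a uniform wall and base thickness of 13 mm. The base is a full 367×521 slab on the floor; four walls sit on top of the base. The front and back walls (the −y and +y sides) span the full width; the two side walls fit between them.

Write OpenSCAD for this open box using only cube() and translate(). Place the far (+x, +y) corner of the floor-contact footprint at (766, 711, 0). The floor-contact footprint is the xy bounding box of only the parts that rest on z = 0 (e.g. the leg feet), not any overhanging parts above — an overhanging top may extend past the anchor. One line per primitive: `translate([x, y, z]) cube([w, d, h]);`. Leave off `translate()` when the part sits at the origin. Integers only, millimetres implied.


translate([399, 190, 0]) cube([367, 521, 13]);
translate([399, 190, 13]) cube([367, 13, 372]);
translate([399, 698, 13]) cube([367, 13, 372]);
translate([399, 203, 13]) cube([13, 495, 372]);
translate([753, 203, 13]) cube([13, 495, 372]);


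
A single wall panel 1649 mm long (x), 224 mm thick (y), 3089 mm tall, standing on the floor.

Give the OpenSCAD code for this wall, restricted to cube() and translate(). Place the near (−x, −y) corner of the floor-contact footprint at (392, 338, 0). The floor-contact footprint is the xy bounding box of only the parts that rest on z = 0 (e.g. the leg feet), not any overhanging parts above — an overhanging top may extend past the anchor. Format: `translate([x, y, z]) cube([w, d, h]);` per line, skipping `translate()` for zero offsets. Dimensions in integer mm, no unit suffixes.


translate([392, 338, 0]) cube([1649, 224, 3089]);


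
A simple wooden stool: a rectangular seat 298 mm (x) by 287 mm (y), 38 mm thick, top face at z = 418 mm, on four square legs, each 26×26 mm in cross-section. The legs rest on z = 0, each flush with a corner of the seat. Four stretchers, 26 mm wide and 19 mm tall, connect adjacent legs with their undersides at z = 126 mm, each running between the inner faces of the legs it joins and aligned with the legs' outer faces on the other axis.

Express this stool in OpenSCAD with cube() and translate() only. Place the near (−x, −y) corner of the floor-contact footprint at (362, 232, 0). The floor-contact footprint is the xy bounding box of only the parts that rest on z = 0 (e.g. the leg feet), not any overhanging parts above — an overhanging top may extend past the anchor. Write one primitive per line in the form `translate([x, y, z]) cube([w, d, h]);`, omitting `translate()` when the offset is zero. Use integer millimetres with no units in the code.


translate([362, 232, 380]) cube([298, 287, 38]);
translate([362, 232, 0]) cube([26, 26, 380]);
translate([634, 232, 0]) cube([26, 26, 380]);
translate([362, 493, 0]) cube([26, 26, 380]);
translate([634, 493, 0]) cube([26, 26, 380]);
translate([388, 232, 126]) cube([246, 26, 19]);
translate([388, 493, 126]) cube([246, 26, 19]);
translate([362, 258, 126]) cube([26, 235, 19]);
translate([634, 258, 126]) cube([26, 235, 19]);


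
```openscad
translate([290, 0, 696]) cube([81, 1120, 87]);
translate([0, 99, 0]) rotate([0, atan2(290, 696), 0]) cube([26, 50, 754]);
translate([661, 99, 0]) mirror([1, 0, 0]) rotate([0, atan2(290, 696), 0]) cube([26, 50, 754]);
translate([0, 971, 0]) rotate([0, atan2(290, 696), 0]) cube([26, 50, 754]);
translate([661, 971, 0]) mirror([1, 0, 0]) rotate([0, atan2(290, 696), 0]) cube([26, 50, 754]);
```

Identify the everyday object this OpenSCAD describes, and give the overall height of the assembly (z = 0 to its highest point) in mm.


A sawhorse. The overall height is 783 mm.

A beam across two mirrored pairs of raked legs — a sawhorse. The beam's underside is at z = 696 (matching the legs' vertical rise in atan2(290, 696)) and the beam is 87 mm tall, so its top is at 696 + 87 = 783 mm. The raked legs top out at the beam's underside, so that is the highest point.


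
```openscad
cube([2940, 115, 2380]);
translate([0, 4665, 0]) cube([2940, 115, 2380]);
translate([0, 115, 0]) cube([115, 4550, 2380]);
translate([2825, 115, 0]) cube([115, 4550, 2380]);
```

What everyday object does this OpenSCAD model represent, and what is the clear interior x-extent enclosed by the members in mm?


A house (or room) frame. The interior width is 2710 mm.

Four 2380 mm walls enclosing a rectangle with no floor or roof — a room or house frame. Outside width is 2940 mm and wall thickness is 115 mm, so the interior width is 2940 − 2 × 115 = 2710 mm.


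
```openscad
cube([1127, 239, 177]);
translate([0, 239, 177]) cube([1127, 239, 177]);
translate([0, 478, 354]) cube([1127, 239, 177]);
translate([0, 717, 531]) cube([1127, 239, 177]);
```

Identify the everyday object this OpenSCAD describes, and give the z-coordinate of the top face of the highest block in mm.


A staircase. The total rise is 708 mm.

4 identical blocks, each offset up and back from the previous — a staircase. Each step is 177 mm tall and there are 4 of them, so the total rise is 4 × 177 = 708 mm.


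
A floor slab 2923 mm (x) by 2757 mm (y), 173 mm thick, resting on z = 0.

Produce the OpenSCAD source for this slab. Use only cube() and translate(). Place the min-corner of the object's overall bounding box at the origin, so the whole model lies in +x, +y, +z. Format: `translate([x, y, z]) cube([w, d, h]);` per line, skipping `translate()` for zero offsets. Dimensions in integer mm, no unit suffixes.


cube([2923, 2757, 173]);


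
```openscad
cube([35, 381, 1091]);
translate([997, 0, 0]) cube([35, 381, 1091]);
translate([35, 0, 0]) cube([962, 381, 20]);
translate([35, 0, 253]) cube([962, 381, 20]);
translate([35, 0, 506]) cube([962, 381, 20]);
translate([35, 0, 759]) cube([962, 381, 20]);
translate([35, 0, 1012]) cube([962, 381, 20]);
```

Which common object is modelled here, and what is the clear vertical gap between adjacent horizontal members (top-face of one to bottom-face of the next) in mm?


A bookshelf. The clear shelf gap is 233 mm.

Two tall side panels with 5 horizontal boards between them — a bookshelf. The first two shelf undersides are at z = 0 and z = 253; with shelf thickness 20, the clear gap is 253 − 0 − 20 = 233 mm.


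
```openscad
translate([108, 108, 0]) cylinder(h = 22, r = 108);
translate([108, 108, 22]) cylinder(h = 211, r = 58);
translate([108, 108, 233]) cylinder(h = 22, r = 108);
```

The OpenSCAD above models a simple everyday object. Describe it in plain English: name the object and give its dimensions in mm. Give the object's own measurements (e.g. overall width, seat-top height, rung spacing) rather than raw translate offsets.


A spool: two coaxial disc flanges of radius 108 mm and thickness 22 mm, joined by a core cylinder of radius 58 mm and height 211 mm. The lower flange rests on z = 0 and the three cylinders share a vertical axis.


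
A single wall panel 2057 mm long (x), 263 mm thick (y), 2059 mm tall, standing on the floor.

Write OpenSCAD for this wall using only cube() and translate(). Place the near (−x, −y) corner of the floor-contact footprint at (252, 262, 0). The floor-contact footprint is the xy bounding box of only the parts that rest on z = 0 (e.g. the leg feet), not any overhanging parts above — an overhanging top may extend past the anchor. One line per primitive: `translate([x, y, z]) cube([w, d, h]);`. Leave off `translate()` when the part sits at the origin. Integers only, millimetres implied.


translate([252, 262, 0]) cube([2057, 263, 2059]);


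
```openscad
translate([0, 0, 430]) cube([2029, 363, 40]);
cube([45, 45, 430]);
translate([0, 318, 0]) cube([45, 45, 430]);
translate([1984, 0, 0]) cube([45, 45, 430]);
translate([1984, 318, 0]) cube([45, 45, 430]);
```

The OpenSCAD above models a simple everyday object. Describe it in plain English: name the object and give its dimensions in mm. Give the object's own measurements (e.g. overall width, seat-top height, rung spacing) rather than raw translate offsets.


A long wooden bench with a 2029 mm (x) × 363 mm (y) seat, 40 mm thick, its top surface 470 mm above the floor. Four 45 mm square legs at the seat corners, flush with the edges, run from z = 0 to the seat underside.


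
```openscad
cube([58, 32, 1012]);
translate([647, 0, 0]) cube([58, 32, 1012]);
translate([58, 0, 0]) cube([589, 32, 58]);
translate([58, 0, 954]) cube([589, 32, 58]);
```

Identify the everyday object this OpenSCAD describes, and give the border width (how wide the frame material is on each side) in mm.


A picture frame. The border width is 58 mm.

Four thin pieces enclosing a rectangular opening — a picture frame. The two full-height stiles are 1012 mm tall; the top rail sits at z = 954 and is 58 mm tall, so the border above the opening is 1012 − 954 = 58 mm, matching the stile x-width.


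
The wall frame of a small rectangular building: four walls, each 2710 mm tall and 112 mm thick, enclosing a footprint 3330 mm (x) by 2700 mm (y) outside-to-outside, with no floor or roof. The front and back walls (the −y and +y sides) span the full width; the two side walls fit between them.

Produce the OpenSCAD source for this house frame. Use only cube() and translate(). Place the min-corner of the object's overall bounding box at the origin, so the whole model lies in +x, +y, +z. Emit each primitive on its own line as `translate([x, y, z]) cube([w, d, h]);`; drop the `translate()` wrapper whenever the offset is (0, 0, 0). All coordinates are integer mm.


cube([3330, 112, 2710]);
translate([0, 2588, 0]) cube([3330, 112, 2710]);
translate([0, 112, 0]) cube([112, 2476, 2710]);
translate([3218, 112, 0]) cube([112, 2476, 2710]);


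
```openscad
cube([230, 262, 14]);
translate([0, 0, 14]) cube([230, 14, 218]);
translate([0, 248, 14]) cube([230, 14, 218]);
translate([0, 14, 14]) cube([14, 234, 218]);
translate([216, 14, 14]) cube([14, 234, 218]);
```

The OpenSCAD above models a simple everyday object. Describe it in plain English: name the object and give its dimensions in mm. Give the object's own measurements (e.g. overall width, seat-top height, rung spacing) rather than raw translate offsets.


An open-topped rectangular box: outside dimensions 230×262×232 mm, with a uniform wall and base thickness of 14 mm. The base is a full 230×262 slab on the floor; four walls sit on top of the base. The front and back walls (the −y and +y sides) span the full width; the two side walls fit between them.


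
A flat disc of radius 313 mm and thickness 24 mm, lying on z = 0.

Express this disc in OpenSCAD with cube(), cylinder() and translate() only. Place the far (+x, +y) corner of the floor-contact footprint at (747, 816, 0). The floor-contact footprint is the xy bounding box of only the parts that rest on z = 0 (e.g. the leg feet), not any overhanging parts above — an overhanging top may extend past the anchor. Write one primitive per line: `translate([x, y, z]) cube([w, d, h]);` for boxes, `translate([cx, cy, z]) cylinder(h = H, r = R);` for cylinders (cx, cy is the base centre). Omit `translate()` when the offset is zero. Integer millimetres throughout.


translate([434, 503, 0]) cylinder(h = 24, r = 313);


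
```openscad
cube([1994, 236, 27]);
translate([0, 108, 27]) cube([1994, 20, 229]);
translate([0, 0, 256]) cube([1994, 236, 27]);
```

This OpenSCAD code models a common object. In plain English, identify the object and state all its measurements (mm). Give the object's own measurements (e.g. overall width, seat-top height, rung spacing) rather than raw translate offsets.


An I-beam lying along x, 1994 mm long. Overall section height 283 mm. Two flanges 236 mm wide (y) and 27 mm thick, one on the floor and one at the top; a web 20 mm thick runs between them, centred on the flange width.


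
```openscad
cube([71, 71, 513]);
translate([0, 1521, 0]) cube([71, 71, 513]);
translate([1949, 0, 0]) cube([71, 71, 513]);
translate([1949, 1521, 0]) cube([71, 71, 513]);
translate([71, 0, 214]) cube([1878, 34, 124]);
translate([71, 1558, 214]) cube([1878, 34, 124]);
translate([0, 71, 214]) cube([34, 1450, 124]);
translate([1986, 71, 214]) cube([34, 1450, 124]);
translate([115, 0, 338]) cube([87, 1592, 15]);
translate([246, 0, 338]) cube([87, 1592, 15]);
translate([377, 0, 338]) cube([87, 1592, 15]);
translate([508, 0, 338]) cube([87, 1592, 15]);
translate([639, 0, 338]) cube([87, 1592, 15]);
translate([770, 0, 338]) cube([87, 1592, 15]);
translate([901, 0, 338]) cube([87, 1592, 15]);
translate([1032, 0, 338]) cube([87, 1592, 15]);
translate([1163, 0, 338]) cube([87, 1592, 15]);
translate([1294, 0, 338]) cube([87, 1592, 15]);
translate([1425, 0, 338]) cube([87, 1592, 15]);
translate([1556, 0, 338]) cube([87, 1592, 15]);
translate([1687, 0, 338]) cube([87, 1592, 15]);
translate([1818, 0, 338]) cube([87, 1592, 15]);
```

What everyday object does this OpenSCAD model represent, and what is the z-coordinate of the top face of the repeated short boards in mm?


A bed frame. The slat-top height is 353 mm.

Four posts, four rails, and a row of slats — a bed frame. Slats sit on the rails at z = 214 + 124 = 338; with slat thickness 15, the top is 353 mm.


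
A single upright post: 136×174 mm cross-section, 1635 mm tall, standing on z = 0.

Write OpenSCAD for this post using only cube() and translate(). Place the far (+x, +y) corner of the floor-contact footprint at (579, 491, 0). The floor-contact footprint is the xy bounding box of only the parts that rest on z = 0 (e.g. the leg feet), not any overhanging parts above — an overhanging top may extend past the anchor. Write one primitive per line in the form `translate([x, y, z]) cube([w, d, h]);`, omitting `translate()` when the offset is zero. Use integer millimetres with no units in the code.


translate([443, 317, 0]) cube([136, 174, 1635]);


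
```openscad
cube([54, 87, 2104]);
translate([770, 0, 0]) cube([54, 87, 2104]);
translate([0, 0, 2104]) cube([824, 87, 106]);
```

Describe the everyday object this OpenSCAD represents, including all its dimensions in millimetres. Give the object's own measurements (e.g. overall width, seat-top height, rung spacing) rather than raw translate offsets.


A door frame. The clear opening is 716 mm wide and 2104 mm high. Two 54 mm wide jambs, 87 mm deep, stand either side of the opening from the floor to the top of the opening. A 106 mm thick head sits across the top of both jambs, spanning the full outside width of the frame.


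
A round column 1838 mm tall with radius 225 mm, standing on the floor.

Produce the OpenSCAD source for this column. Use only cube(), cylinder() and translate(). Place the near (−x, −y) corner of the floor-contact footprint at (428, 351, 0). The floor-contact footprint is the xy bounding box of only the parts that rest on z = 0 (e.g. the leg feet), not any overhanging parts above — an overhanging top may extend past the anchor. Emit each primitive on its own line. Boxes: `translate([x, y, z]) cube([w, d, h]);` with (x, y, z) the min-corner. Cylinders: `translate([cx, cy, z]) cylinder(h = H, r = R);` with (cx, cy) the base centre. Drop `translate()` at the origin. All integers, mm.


translate([653, 576, 0]) cylinder(h = 1838, r = 225);


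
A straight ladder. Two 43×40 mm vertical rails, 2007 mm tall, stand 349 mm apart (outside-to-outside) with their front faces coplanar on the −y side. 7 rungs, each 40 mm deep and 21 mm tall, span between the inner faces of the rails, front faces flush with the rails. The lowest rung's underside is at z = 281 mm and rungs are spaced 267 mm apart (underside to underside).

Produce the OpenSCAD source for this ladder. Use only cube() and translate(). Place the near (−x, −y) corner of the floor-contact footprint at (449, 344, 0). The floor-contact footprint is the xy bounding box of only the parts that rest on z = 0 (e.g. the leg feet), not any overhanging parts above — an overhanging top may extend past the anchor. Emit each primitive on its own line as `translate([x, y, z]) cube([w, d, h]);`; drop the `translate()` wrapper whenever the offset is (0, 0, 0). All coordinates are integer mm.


// rung span = 349 - 2*43 = 263
// rung[k] z = 281 + k*267
translate([449, 344, 0]) cube([43, 40, 2007]);
translate([755, 344, 0]) cube([43, 40, 2007]);
translate([492, 344, 281]) cube([263, 40, 21]);
translate([492, 344, 548]) cube([263, 40, 21]);
translate([492, 344, 815]) cube([263, 40, 21]);
translate([492, 344, 1082]) cube([263, 40, 21]);
translate([492, 344, 1349]) cube([263, 40, 21]);
translate([492, 344, 1616]) cube([263, 40, 21]);
translate([492, 344, 1883]) cube([263, 40, 21]);


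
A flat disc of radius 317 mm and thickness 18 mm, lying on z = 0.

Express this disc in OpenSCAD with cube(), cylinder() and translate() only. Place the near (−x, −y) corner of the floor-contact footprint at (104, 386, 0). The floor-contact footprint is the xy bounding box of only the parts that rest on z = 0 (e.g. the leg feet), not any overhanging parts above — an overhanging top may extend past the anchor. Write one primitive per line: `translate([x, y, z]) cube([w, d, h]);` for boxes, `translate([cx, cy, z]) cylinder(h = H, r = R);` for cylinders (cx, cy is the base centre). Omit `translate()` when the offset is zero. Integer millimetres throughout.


translate([421, 703, 0]) cylinder(h = 18, r = 317);


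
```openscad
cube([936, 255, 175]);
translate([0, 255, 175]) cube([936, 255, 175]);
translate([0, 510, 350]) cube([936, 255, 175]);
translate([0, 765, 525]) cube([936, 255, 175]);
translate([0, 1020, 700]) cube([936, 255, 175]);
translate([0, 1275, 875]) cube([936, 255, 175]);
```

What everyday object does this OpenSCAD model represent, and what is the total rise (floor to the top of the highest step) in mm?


A staircase. The total rise is 1050 mm.

6 identical blocks, each offset up and back from the previous — a staircase. Each step is 175 mm tall and there are 6 of them, so the total rise is 6 × 175 = 1050 mm.


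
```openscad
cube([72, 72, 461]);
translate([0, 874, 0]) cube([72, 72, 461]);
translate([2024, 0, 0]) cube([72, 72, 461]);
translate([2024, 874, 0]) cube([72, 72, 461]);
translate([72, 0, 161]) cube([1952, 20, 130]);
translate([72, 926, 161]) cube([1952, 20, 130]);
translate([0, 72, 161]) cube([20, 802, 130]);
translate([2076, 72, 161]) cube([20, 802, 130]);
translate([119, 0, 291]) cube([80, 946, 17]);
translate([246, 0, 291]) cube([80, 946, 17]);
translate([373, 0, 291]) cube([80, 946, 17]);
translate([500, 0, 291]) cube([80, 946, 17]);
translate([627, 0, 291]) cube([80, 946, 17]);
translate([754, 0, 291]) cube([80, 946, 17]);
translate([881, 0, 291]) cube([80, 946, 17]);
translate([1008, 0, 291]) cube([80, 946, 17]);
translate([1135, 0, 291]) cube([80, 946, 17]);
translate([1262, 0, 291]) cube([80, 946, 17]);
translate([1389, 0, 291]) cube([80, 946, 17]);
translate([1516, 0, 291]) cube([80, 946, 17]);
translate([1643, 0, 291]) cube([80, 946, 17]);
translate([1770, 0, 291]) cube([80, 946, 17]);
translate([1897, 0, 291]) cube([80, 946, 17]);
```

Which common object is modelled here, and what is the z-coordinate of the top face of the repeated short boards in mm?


A bed frame. The slat-top height is 308 mm.

Four posts, four rails, and a row of slats — a bed frame. Slats sit on the rails at z = 161 + 130 = 291; with slat thickness 17, the top is 308 mm.


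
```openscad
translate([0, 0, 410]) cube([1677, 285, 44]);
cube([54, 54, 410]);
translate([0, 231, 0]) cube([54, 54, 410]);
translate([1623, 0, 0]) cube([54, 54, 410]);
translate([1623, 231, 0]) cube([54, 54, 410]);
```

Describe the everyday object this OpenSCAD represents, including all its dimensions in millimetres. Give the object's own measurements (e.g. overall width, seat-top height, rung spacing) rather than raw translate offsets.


A long wooden bench with a 1677 mm (x) × 285 mm (y) seat, 44 mm thick, its top surface 454 mm above the floor. Four 54 mm square legs at the seat corners, flush with the edges, run from z = 0 to the seat underside.


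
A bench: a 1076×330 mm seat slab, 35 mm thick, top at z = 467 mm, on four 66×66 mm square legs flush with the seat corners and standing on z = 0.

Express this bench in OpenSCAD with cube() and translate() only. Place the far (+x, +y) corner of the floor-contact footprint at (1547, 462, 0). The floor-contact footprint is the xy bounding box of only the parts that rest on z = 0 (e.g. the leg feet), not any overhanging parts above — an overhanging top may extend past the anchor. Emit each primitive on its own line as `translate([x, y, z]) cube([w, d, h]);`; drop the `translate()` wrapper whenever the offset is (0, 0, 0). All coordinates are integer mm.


translate([471, 132, 432]) cube([1076, 330, 35]);
translate([471, 132, 0]) cube([66, 66, 432]);
translate([471, 396, 0]) cube([66, 66, 432]);
translate([1481, 132, 0]) cube([66, 66, 432]);
translate([1481, 396, 0]) cube([66, 66, 432]);


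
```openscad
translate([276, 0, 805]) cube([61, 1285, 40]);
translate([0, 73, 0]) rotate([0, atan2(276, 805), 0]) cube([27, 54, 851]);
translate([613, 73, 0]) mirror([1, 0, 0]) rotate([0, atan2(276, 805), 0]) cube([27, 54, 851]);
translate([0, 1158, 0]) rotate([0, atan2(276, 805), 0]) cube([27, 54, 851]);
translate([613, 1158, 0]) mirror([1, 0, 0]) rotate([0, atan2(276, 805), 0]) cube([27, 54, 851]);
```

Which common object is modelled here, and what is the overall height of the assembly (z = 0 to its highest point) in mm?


A sawhorse. The overall height is 845 mm.

A beam across two mirrored pairs of raked legs — a sawhorse. The beam's underside is at z = 805 (matching the legs' vertical rise in atan2(276, 805)) and the beam is 40 mm tall, so its top is at 805 + 40 = 845 mm. The raked legs top out at the beam's underside, so that is the highest point.


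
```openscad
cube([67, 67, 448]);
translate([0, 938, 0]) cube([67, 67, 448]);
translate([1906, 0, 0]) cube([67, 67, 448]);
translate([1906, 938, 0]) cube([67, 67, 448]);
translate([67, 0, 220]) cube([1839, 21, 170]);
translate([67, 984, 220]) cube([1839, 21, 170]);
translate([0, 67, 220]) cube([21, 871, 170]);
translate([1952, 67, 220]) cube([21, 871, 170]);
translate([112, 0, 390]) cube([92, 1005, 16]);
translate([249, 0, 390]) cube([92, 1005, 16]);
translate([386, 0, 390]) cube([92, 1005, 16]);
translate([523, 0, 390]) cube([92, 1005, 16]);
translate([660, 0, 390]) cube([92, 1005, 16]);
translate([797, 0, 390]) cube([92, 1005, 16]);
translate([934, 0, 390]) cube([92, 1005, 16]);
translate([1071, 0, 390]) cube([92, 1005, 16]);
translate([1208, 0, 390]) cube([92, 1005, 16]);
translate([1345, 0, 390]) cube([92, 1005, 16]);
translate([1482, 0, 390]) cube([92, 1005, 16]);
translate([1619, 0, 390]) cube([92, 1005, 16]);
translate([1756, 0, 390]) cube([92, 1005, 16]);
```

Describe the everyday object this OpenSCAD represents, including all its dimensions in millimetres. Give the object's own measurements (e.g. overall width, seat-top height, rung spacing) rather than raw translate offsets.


A bed frame 1973 mm long (x) by 1005 mm wide (y). Four 67×67 mm corner posts, 448 mm tall, at the corners of the footprint. Four rails of 21 mm thickness and 170 mm height run between adjacent posts with their undersides at z = 220 mm, their outer faces flush with the outside of the frame (the two x-running rails run between the posts' inner faces; the two y-running rails run between the posts' inner faces). 13 slats, each 92 mm wide (x) and 16 mm thick, lie across the top of the two x-running rails, running the full 1005 mm width of the frame in y; along x they sit between the end posts with a 45 mm gap after the −x posts and between neighbouring slats, leaving 58 mm before the +x posts.


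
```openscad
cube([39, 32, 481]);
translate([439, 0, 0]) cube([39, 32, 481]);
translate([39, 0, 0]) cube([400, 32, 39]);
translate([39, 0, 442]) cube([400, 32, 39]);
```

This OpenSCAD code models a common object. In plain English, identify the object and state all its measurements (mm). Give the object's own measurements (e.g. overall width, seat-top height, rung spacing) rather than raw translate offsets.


A rectangular picture frame lying in the x–z plane (depth along y). The opening is 400 mm wide (x) by 403 mm tall (z), surrounded by a border 39 mm wide on all four sides. The frame is 32 mm deep and is made of two full-height vertical stiles with two horizontal rails fitted between them.


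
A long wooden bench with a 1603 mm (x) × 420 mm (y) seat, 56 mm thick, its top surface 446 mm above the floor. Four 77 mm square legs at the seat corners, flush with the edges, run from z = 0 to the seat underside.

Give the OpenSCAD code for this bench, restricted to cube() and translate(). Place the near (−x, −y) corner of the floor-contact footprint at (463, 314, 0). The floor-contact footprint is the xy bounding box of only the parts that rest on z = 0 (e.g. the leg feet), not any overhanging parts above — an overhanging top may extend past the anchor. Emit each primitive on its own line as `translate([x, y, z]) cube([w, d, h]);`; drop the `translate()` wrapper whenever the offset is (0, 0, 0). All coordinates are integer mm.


// leg_h = 446 − 56 = 390
translate([463, 314, 390]) cube([1603, 420, 56]);
translate([463, 314, 0]) cube([77, 77, 390]);
translate([463, 657, 0]) cube([77, 77, 390]);
translate([1989, 314, 0]) cube([77, 77, 390]);
translate([1989, 657, 0]) cube([77, 77, 390]);


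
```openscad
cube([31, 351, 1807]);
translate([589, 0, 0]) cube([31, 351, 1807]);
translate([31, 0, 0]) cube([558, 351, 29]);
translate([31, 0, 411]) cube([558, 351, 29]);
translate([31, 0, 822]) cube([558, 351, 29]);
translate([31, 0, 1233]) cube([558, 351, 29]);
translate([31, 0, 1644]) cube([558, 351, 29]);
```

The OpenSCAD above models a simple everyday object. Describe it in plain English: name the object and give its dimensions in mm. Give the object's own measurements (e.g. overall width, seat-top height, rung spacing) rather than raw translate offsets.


An open bookshelf. Two side panels, each 31 mm thick, 351 mm deep and 1807 mm tall, stand 620 mm apart (outside-to-outside). Between them sit 5 shelves, each 29 mm thick and 351 mm deep, spanning the full gap between the sides. The bottom shelf rests on the floor (its underside at z = 0) and the clear gap between one shelf's top and the next shelf's underside is 382 mm.


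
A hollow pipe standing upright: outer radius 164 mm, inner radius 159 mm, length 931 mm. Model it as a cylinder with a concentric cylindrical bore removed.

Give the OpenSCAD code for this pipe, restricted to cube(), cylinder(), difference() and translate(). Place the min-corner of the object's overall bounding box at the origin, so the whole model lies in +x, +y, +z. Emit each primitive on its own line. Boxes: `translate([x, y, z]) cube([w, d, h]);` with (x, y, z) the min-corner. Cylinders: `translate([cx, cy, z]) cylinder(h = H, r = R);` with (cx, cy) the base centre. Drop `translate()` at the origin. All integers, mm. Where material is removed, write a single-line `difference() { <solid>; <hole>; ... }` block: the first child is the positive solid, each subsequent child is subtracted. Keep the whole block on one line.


difference() { translate([164, 164, 0]) cylinder(h = 931, r = 164); translate([164, 164, 0]) cylinder(h = 931, r = 159); }


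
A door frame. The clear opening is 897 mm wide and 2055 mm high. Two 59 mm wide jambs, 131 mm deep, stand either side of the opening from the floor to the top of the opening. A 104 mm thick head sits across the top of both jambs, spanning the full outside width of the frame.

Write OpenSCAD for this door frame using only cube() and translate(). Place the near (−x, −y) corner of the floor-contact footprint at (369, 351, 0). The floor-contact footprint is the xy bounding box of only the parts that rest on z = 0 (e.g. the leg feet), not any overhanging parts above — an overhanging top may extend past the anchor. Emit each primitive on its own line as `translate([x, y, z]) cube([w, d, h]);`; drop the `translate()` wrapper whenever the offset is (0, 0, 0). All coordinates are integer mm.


translate([369, 351, 0]) cube([59, 131, 2055]);
translate([1325, 351, 0]) cube([59, 131, 2055]);
translate([369, 351, 2055]) cube([1015, 131, 104]);


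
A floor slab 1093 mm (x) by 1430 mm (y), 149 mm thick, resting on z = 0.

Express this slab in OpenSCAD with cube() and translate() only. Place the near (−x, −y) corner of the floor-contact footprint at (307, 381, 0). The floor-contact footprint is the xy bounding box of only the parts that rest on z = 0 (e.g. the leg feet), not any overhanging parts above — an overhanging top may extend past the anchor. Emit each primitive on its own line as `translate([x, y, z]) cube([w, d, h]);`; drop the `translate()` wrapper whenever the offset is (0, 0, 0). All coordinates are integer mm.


translate([307, 381, 0]) cube([1093, 1430, 149]);


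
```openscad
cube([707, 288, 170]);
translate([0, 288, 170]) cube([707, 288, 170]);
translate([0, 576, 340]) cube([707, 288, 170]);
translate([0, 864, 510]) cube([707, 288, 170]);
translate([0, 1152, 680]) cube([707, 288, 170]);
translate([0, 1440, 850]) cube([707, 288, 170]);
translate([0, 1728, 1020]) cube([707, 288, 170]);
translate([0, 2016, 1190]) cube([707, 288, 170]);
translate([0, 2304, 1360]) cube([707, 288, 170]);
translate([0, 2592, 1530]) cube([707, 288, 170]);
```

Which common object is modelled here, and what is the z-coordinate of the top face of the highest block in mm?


A staircase. The total rise is 1700 mm.

10 identical blocks, each offset up and back from the previous — a staircase. Each step is 170 mm tall and there are 10 of them, so the total rise is 10 × 170 = 1700 mm.


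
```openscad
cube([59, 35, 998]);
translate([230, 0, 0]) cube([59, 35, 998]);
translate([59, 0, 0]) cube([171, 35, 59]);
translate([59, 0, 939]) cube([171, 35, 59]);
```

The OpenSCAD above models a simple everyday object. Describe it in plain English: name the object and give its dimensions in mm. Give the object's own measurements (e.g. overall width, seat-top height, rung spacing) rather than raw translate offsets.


A rectangular picture frame lying in the x–z plane (depth along y). The opening is 171 mm wide (x) by 880 mm tall (z), surrounded by a border 59 mm wide on all four sides. The frame is 35 mm deep and is made of two full-height vertical stiles with two horizontal rails fitted between them.
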